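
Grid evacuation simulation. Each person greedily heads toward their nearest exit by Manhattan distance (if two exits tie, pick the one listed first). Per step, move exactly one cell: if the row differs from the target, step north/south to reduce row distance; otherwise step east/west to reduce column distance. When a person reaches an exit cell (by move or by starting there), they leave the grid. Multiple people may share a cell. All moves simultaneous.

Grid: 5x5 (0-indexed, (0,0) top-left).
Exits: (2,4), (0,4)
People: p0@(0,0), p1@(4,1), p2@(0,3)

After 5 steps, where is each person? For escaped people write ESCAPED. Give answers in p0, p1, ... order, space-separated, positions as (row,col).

Step 1: p0:(0,0)->(0,1) | p1:(4,1)->(3,1) | p2:(0,3)->(0,4)->EXIT
Step 2: p0:(0,1)->(0,2) | p1:(3,1)->(2,1) | p2:escaped
Step 3: p0:(0,2)->(0,3) | p1:(2,1)->(2,2) | p2:escaped
Step 4: p0:(0,3)->(0,4)->EXIT | p1:(2,2)->(2,3) | p2:escaped
Step 5: p0:escaped | p1:(2,3)->(2,4)->EXIT | p2:escaped

ESCAPED ESCAPED ESCAPED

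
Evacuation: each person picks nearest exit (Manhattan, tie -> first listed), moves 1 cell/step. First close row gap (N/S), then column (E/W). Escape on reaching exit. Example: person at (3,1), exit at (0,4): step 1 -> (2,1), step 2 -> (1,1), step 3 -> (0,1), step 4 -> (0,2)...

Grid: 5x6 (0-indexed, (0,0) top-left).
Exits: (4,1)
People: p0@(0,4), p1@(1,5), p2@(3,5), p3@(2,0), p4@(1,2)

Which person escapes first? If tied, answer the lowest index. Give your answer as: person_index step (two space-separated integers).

Step 1: p0:(0,4)->(1,4) | p1:(1,5)->(2,5) | p2:(3,5)->(4,5) | p3:(2,0)->(3,0) | p4:(1,2)->(2,2)
Step 2: p0:(1,4)->(2,4) | p1:(2,5)->(3,5) | p2:(4,5)->(4,4) | p3:(3,0)->(4,0) | p4:(2,2)->(3,2)
Step 3: p0:(2,4)->(3,4) | p1:(3,5)->(4,5) | p2:(4,4)->(4,3) | p3:(4,0)->(4,1)->EXIT | p4:(3,2)->(4,2)
Step 4: p0:(3,4)->(4,4) | p1:(4,5)->(4,4) | p2:(4,3)->(4,2) | p3:escaped | p4:(4,2)->(4,1)->EXIT
Step 5: p0:(4,4)->(4,3) | p1:(4,4)->(4,3) | p2:(4,2)->(4,1)->EXIT | p3:escaped | p4:escaped
Step 6: p0:(4,3)->(4,2) | p1:(4,3)->(4,2) | p2:escaped | p3:escaped | p4:escaped
Step 7: p0:(4,2)->(4,1)->EXIT | p1:(4,2)->(4,1)->EXIT | p2:escaped | p3:escaped | p4:escaped
Exit steps: [7, 7, 5, 3, 4]
First to escape: p3 at step 3

Answer: 3 3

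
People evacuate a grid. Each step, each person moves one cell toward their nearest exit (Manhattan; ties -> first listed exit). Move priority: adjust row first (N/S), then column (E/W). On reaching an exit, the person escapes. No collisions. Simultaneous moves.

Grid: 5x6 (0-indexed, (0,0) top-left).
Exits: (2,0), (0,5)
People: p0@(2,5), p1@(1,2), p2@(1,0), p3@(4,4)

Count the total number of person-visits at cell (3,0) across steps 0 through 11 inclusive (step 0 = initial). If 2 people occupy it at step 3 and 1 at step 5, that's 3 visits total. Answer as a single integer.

Answer: 0

Derivation:
Step 0: p0@(2,5) p1@(1,2) p2@(1,0) p3@(4,4) -> at (3,0): 0 [-], cum=0
Step 1: p0@(1,5) p1@(2,2) p2@ESC p3@(3,4) -> at (3,0): 0 [-], cum=0
Step 2: p0@ESC p1@(2,1) p2@ESC p3@(2,4) -> at (3,0): 0 [-], cum=0
Step 3: p0@ESC p1@ESC p2@ESC p3@(1,4) -> at (3,0): 0 [-], cum=0
Step 4: p0@ESC p1@ESC p2@ESC p3@(0,4) -> at (3,0): 0 [-], cum=0
Step 5: p0@ESC p1@ESC p2@ESC p3@ESC -> at (3,0): 0 [-], cum=0
Total visits = 0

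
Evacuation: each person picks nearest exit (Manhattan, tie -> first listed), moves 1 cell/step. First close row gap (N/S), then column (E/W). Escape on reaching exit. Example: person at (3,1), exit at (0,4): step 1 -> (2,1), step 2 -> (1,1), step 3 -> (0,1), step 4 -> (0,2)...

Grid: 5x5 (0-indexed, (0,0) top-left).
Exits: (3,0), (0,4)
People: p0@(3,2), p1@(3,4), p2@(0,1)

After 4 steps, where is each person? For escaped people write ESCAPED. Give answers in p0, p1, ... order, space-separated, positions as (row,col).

Step 1: p0:(3,2)->(3,1) | p1:(3,4)->(2,4) | p2:(0,1)->(0,2)
Step 2: p0:(3,1)->(3,0)->EXIT | p1:(2,4)->(1,4) | p2:(0,2)->(0,3)
Step 3: p0:escaped | p1:(1,4)->(0,4)->EXIT | p2:(0,3)->(0,4)->EXIT

ESCAPED ESCAPED ESCAPED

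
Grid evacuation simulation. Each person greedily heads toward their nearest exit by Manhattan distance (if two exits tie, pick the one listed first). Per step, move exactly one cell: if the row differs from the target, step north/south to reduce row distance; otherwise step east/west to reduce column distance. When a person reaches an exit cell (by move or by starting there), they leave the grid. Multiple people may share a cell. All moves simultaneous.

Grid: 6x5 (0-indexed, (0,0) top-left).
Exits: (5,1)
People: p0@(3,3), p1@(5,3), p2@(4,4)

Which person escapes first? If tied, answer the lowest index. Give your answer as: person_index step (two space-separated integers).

Answer: 1 2

Derivation:
Step 1: p0:(3,3)->(4,3) | p1:(5,3)->(5,2) | p2:(4,4)->(5,4)
Step 2: p0:(4,3)->(5,3) | p1:(5,2)->(5,1)->EXIT | p2:(5,4)->(5,3)
Step 3: p0:(5,3)->(5,2) | p1:escaped | p2:(5,3)->(5,2)
Step 4: p0:(5,2)->(5,1)->EXIT | p1:escaped | p2:(5,2)->(5,1)->EXIT
Exit steps: [4, 2, 4]
First to escape: p1 at step 2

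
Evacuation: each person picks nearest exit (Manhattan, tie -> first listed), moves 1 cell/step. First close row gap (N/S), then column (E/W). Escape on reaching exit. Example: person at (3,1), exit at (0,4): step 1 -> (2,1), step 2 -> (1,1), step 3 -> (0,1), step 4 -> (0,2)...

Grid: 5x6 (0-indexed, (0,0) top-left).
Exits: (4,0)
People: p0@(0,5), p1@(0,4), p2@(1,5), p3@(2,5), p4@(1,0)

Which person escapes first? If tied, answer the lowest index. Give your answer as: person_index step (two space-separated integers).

Answer: 4 3

Derivation:
Step 1: p0:(0,5)->(1,5) | p1:(0,4)->(1,4) | p2:(1,5)->(2,5) | p3:(2,5)->(3,5) | p4:(1,0)->(2,0)
Step 2: p0:(1,5)->(2,5) | p1:(1,4)->(2,4) | p2:(2,5)->(3,5) | p3:(3,5)->(4,5) | p4:(2,0)->(3,0)
Step 3: p0:(2,5)->(3,5) | p1:(2,4)->(3,4) | p2:(3,5)->(4,5) | p3:(4,5)->(4,4) | p4:(3,0)->(4,0)->EXIT
Step 4: p0:(3,5)->(4,5) | p1:(3,4)->(4,4) | p2:(4,5)->(4,4) | p3:(4,4)->(4,3) | p4:escaped
Step 5: p0:(4,5)->(4,4) | p1:(4,4)->(4,3) | p2:(4,4)->(4,3) | p3:(4,3)->(4,2) | p4:escaped
Step 6: p0:(4,4)->(4,3) | p1:(4,3)->(4,2) | p2:(4,3)->(4,2) | p3:(4,2)->(4,1) | p4:escaped
Step 7: p0:(4,3)->(4,2) | p1:(4,2)->(4,1) | p2:(4,2)->(4,1) | p3:(4,1)->(4,0)->EXIT | p4:escaped
Step 8: p0:(4,2)->(4,1) | p1:(4,1)->(4,0)->EXIT | p2:(4,1)->(4,0)->EXIT | p3:escaped | p4:escaped
Step 9: p0:(4,1)->(4,0)->EXIT | p1:escaped | p2:escaped | p3:escaped | p4:escaped
Exit steps: [9, 8, 8, 7, 3]
First to escape: p4 at step 3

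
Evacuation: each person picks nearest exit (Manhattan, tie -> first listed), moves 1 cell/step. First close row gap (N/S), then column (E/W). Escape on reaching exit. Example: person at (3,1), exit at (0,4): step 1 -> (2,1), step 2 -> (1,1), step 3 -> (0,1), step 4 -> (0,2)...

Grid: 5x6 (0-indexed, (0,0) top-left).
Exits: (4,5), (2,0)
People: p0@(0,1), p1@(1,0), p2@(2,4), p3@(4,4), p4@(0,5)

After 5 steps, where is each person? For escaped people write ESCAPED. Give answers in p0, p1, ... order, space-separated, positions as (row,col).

Step 1: p0:(0,1)->(1,1) | p1:(1,0)->(2,0)->EXIT | p2:(2,4)->(3,4) | p3:(4,4)->(4,5)->EXIT | p4:(0,5)->(1,5)
Step 2: p0:(1,1)->(2,1) | p1:escaped | p2:(3,4)->(4,4) | p3:escaped | p4:(1,5)->(2,5)
Step 3: p0:(2,1)->(2,0)->EXIT | p1:escaped | p2:(4,4)->(4,5)->EXIT | p3:escaped | p4:(2,5)->(3,5)
Step 4: p0:escaped | p1:escaped | p2:escaped | p3:escaped | p4:(3,5)->(4,5)->EXIT

ESCAPED ESCAPED ESCAPED ESCAPED ESCAPED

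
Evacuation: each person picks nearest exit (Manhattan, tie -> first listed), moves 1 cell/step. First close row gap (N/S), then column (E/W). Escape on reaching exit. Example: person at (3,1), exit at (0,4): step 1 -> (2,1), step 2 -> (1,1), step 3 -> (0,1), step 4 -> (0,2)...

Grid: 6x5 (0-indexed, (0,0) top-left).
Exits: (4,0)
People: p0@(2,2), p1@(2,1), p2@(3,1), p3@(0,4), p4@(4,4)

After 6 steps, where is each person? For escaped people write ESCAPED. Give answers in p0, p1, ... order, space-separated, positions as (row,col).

Step 1: p0:(2,2)->(3,2) | p1:(2,1)->(3,1) | p2:(3,1)->(4,1) | p3:(0,4)->(1,4) | p4:(4,4)->(4,3)
Step 2: p0:(3,2)->(4,2) | p1:(3,1)->(4,1) | p2:(4,1)->(4,0)->EXIT | p3:(1,4)->(2,4) | p4:(4,3)->(4,2)
Step 3: p0:(4,2)->(4,1) | p1:(4,1)->(4,0)->EXIT | p2:escaped | p3:(2,4)->(3,4) | p4:(4,2)->(4,1)
Step 4: p0:(4,1)->(4,0)->EXIT | p1:escaped | p2:escaped | p3:(3,4)->(4,4) | p4:(4,1)->(4,0)->EXIT
Step 5: p0:escaped | p1:escaped | p2:escaped | p3:(4,4)->(4,3) | p4:escaped
Step 6: p0:escaped | p1:escaped | p2:escaped | p3:(4,3)->(4,2) | p4:escaped

ESCAPED ESCAPED ESCAPED (4,2) ESCAPED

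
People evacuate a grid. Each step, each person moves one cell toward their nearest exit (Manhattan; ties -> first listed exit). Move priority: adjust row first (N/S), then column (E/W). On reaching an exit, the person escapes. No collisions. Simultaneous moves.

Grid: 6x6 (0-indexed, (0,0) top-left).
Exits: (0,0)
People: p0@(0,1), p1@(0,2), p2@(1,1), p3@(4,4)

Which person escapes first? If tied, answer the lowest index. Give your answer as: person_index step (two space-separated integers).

Step 1: p0:(0,1)->(0,0)->EXIT | p1:(0,2)->(0,1) | p2:(1,1)->(0,1) | p3:(4,4)->(3,4)
Step 2: p0:escaped | p1:(0,1)->(0,0)->EXIT | p2:(0,1)->(0,0)->EXIT | p3:(3,4)->(2,4)
Step 3: p0:escaped | p1:escaped | p2:escaped | p3:(2,4)->(1,4)
Step 4: p0:escaped | p1:escaped | p2:escaped | p3:(1,4)->(0,4)
Step 5: p0:escaped | p1:escaped | p2:escaped | p3:(0,4)->(0,3)
Step 6: p0:escaped | p1:escaped | p2:escaped | p3:(0,3)->(0,2)
Step 7: p0:escaped | p1:escaped | p2:escaped | p3:(0,2)->(0,1)
Step 8: p0:escaped | p1:escaped | p2:escaped | p3:(0,1)->(0,0)->EXIT
Exit steps: [1, 2, 2, 8]
First to escape: p0 at step 1

Answer: 0 1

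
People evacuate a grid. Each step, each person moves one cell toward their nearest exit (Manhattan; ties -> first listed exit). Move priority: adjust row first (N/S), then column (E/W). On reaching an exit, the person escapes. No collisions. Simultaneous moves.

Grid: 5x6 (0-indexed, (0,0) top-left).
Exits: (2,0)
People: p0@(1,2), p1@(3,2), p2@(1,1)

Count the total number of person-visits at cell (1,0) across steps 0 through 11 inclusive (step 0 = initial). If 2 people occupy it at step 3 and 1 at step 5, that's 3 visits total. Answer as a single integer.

Answer: 0

Derivation:
Step 0: p0@(1,2) p1@(3,2) p2@(1,1) -> at (1,0): 0 [-], cum=0
Step 1: p0@(2,2) p1@(2,2) p2@(2,1) -> at (1,0): 0 [-], cum=0
Step 2: p0@(2,1) p1@(2,1) p2@ESC -> at (1,0): 0 [-], cum=0
Step 3: p0@ESC p1@ESC p2@ESC -> at (1,0): 0 [-], cum=0
Total visits = 0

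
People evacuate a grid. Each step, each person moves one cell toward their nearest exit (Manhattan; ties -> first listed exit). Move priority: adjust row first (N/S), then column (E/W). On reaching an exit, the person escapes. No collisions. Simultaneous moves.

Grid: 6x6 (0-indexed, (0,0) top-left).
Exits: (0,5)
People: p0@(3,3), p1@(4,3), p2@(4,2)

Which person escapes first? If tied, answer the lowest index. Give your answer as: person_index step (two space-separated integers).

Step 1: p0:(3,3)->(2,3) | p1:(4,3)->(3,3) | p2:(4,2)->(3,2)
Step 2: p0:(2,3)->(1,3) | p1:(3,3)->(2,3) | p2:(3,2)->(2,2)
Step 3: p0:(1,3)->(0,3) | p1:(2,3)->(1,3) | p2:(2,2)->(1,2)
Step 4: p0:(0,3)->(0,4) | p1:(1,3)->(0,3) | p2:(1,2)->(0,2)
Step 5: p0:(0,4)->(0,5)->EXIT | p1:(0,3)->(0,4) | p2:(0,2)->(0,3)
Step 6: p0:escaped | p1:(0,4)->(0,5)->EXIT | p2:(0,3)->(0,4)
Step 7: p0:escaped | p1:escaped | p2:(0,4)->(0,5)->EXIT
Exit steps: [5, 6, 7]
First to escape: p0 at step 5

Answer: 0 5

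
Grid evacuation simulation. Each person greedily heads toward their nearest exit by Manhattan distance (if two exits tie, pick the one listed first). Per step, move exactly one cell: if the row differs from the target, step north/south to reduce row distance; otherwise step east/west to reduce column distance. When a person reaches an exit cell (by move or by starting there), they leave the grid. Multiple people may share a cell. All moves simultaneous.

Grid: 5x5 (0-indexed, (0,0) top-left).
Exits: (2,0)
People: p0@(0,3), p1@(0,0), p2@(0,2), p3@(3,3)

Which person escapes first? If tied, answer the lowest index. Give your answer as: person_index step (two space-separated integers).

Answer: 1 2

Derivation:
Step 1: p0:(0,3)->(1,3) | p1:(0,0)->(1,0) | p2:(0,2)->(1,2) | p3:(3,3)->(2,3)
Step 2: p0:(1,3)->(2,3) | p1:(1,0)->(2,0)->EXIT | p2:(1,2)->(2,2) | p3:(2,3)->(2,2)
Step 3: p0:(2,3)->(2,2) | p1:escaped | p2:(2,2)->(2,1) | p3:(2,2)->(2,1)
Step 4: p0:(2,2)->(2,1) | p1:escaped | p2:(2,1)->(2,0)->EXIT | p3:(2,1)->(2,0)->EXIT
Step 5: p0:(2,1)->(2,0)->EXIT | p1:escaped | p2:escaped | p3:escaped
Exit steps: [5, 2, 4, 4]
First to escape: p1 at step 2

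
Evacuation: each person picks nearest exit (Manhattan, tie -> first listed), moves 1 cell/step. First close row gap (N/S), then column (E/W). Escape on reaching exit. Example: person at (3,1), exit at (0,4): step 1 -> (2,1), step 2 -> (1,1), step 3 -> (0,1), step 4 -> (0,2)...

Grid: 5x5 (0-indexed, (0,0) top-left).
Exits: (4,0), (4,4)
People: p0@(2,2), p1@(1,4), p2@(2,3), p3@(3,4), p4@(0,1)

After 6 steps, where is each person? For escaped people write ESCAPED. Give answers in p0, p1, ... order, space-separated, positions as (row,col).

Step 1: p0:(2,2)->(3,2) | p1:(1,4)->(2,4) | p2:(2,3)->(3,3) | p3:(3,4)->(4,4)->EXIT | p4:(0,1)->(1,1)
Step 2: p0:(3,2)->(4,2) | p1:(2,4)->(3,4) | p2:(3,3)->(4,3) | p3:escaped | p4:(1,1)->(2,1)
Step 3: p0:(4,2)->(4,1) | p1:(3,4)->(4,4)->EXIT | p2:(4,3)->(4,4)->EXIT | p3:escaped | p4:(2,1)->(3,1)
Step 4: p0:(4,1)->(4,0)->EXIT | p1:escaped | p2:escaped | p3:escaped | p4:(3,1)->(4,1)
Step 5: p0:escaped | p1:escaped | p2:escaped | p3:escaped | p4:(4,1)->(4,0)->EXIT

ESCAPED ESCAPED ESCAPED ESCAPED ESCAPED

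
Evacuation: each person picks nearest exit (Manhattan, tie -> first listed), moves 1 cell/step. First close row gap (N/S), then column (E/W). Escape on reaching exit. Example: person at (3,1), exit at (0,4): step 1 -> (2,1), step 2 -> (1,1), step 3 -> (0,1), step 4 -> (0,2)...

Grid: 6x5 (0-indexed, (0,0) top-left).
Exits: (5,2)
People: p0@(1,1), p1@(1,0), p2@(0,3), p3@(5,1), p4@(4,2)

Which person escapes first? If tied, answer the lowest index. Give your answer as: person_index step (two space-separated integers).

Step 1: p0:(1,1)->(2,1) | p1:(1,0)->(2,0) | p2:(0,3)->(1,3) | p3:(5,1)->(5,2)->EXIT | p4:(4,2)->(5,2)->EXIT
Step 2: p0:(2,1)->(3,1) | p1:(2,0)->(3,0) | p2:(1,3)->(2,3) | p3:escaped | p4:escaped
Step 3: p0:(3,1)->(4,1) | p1:(3,0)->(4,0) | p2:(2,3)->(3,3) | p3:escaped | p4:escaped
Step 4: p0:(4,1)->(5,1) | p1:(4,0)->(5,0) | p2:(3,3)->(4,3) | p3:escaped | p4:escaped
Step 5: p0:(5,1)->(5,2)->EXIT | p1:(5,0)->(5,1) | p2:(4,3)->(5,3) | p3:escaped | p4:escaped
Step 6: p0:escaped | p1:(5,1)->(5,2)->EXIT | p2:(5,3)->(5,2)->EXIT | p3:escaped | p4:escaped
Exit steps: [5, 6, 6, 1, 1]
First to escape: p3 at step 1

Answer: 3 1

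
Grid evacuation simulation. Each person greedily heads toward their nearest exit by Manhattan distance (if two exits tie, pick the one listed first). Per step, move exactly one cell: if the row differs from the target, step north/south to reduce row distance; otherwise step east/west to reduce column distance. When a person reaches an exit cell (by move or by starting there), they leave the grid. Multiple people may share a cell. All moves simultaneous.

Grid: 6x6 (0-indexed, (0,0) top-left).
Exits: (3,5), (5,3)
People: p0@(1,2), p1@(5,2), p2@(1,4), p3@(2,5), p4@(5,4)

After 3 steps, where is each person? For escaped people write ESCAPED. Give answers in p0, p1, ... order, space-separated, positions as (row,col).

Step 1: p0:(1,2)->(2,2) | p1:(5,2)->(5,3)->EXIT | p2:(1,4)->(2,4) | p3:(2,5)->(3,5)->EXIT | p4:(5,4)->(5,3)->EXIT
Step 2: p0:(2,2)->(3,2) | p1:escaped | p2:(2,4)->(3,4) | p3:escaped | p4:escaped
Step 3: p0:(3,2)->(3,3) | p1:escaped | p2:(3,4)->(3,5)->EXIT | p3:escaped | p4:escaped

(3,3) ESCAPED ESCAPED ESCAPED ESCAPED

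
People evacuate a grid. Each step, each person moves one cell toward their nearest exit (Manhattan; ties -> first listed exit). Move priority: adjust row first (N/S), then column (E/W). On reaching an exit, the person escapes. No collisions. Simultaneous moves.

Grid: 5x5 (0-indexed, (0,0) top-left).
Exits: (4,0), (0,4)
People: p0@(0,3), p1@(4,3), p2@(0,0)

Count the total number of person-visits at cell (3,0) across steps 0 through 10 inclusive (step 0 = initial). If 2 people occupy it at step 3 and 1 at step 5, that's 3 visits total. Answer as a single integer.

Answer: 1

Derivation:
Step 0: p0@(0,3) p1@(4,3) p2@(0,0) -> at (3,0): 0 [-], cum=0
Step 1: p0@ESC p1@(4,2) p2@(1,0) -> at (3,0): 0 [-], cum=0
Step 2: p0@ESC p1@(4,1) p2@(2,0) -> at (3,0): 0 [-], cum=0
Step 3: p0@ESC p1@ESC p2@(3,0) -> at (3,0): 1 [p2], cum=1
Step 4: p0@ESC p1@ESC p2@ESC -> at (3,0): 0 [-], cum=1
Total visits = 1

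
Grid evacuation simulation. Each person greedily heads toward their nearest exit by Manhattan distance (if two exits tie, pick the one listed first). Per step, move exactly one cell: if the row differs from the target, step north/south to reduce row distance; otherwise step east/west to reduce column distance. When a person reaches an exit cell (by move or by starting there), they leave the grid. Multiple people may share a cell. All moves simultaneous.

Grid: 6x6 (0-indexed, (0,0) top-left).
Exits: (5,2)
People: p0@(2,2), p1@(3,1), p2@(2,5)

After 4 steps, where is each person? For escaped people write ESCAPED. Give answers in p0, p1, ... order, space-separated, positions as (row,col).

Step 1: p0:(2,2)->(3,2) | p1:(3,1)->(4,1) | p2:(2,5)->(3,5)
Step 2: p0:(3,2)->(4,2) | p1:(4,1)->(5,1) | p2:(3,5)->(4,5)
Step 3: p0:(4,2)->(5,2)->EXIT | p1:(5,1)->(5,2)->EXIT | p2:(4,5)->(5,5)
Step 4: p0:escaped | p1:escaped | p2:(5,5)->(5,4)

ESCAPED ESCAPED (5,4)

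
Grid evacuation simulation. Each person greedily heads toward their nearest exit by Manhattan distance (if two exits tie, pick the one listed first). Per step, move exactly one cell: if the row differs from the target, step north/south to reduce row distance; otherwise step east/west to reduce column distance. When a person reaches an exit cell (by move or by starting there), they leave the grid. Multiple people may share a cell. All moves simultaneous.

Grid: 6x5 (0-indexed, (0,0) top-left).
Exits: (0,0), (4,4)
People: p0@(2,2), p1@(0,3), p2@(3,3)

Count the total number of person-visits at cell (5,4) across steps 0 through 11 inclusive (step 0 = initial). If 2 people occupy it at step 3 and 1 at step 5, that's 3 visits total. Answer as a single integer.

Answer: 0

Derivation:
Step 0: p0@(2,2) p1@(0,3) p2@(3,3) -> at (5,4): 0 [-], cum=0
Step 1: p0@(1,2) p1@(0,2) p2@(4,3) -> at (5,4): 0 [-], cum=0
Step 2: p0@(0,2) p1@(0,1) p2@ESC -> at (5,4): 0 [-], cum=0
Step 3: p0@(0,1) p1@ESC p2@ESC -> at (5,4): 0 [-], cum=0
Step 4: p0@ESC p1@ESC p2@ESC -> at (5,4): 0 [-], cum=0
Total visits = 0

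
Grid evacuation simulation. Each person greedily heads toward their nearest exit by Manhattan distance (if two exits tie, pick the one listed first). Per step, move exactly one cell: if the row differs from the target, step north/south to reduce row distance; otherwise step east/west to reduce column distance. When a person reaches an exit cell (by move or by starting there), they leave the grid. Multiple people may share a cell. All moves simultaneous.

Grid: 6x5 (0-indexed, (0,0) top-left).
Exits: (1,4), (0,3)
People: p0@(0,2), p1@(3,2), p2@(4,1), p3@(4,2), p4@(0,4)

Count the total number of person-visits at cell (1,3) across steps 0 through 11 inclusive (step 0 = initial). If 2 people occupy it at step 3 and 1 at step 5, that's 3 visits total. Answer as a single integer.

Step 0: p0@(0,2) p1@(3,2) p2@(4,1) p3@(4,2) p4@(0,4) -> at (1,3): 0 [-], cum=0
Step 1: p0@ESC p1@(2,2) p2@(3,1) p3@(3,2) p4@ESC -> at (1,3): 0 [-], cum=0
Step 2: p0@ESC p1@(1,2) p2@(2,1) p3@(2,2) p4@ESC -> at (1,3): 0 [-], cum=0
Step 3: p0@ESC p1@(1,3) p2@(1,1) p3@(1,2) p4@ESC -> at (1,3): 1 [p1], cum=1
Step 4: p0@ESC p1@ESC p2@(1,2) p3@(1,3) p4@ESC -> at (1,3): 1 [p3], cum=2
Step 5: p0@ESC p1@ESC p2@(1,3) p3@ESC p4@ESC -> at (1,3): 1 [p2], cum=3
Step 6: p0@ESC p1@ESC p2@ESC p3@ESC p4@ESC -> at (1,3): 0 [-], cum=3
Total visits = 3

Answer: 3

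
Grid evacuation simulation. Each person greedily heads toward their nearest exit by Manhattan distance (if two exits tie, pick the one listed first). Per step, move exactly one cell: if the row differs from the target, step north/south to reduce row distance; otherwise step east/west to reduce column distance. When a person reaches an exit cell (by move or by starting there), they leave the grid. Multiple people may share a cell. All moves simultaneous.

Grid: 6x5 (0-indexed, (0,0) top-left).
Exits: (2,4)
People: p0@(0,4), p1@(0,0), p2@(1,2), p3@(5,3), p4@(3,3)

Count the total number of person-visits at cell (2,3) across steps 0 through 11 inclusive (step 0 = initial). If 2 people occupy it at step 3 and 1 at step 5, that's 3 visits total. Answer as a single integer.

Answer: 4

Derivation:
Step 0: p0@(0,4) p1@(0,0) p2@(1,2) p3@(5,3) p4@(3,3) -> at (2,3): 0 [-], cum=0
Step 1: p0@(1,4) p1@(1,0) p2@(2,2) p3@(4,3) p4@(2,3) -> at (2,3): 1 [p4], cum=1
Step 2: p0@ESC p1@(2,0) p2@(2,3) p3@(3,3) p4@ESC -> at (2,3): 1 [p2], cum=2
Step 3: p0@ESC p1@(2,1) p2@ESC p3@(2,3) p4@ESC -> at (2,3): 1 [p3], cum=3
Step 4: p0@ESC p1@(2,2) p2@ESC p3@ESC p4@ESC -> at (2,3): 0 [-], cum=3
Step 5: p0@ESC p1@(2,3) p2@ESC p3@ESC p4@ESC -> at (2,3): 1 [p1], cum=4
Step 6: p0@ESC p1@ESC p2@ESC p3@ESC p4@ESC -> at (2,3): 0 [-], cum=4
Total visits = 4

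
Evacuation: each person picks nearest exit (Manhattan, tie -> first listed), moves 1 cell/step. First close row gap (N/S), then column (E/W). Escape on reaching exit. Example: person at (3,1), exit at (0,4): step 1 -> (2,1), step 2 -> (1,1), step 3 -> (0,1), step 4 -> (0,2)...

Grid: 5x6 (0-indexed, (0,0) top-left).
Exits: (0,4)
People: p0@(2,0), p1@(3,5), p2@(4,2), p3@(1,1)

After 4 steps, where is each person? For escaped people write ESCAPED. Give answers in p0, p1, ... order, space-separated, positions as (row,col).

Step 1: p0:(2,0)->(1,0) | p1:(3,5)->(2,5) | p2:(4,2)->(3,2) | p3:(1,1)->(0,1)
Step 2: p0:(1,0)->(0,0) | p1:(2,5)->(1,5) | p2:(3,2)->(2,2) | p3:(0,1)->(0,2)
Step 3: p0:(0,0)->(0,1) | p1:(1,5)->(0,5) | p2:(2,2)->(1,2) | p3:(0,2)->(0,3)
Step 4: p0:(0,1)->(0,2) | p1:(0,5)->(0,4)->EXIT | p2:(1,2)->(0,2) | p3:(0,3)->(0,4)->EXIT

(0,2) ESCAPED (0,2) ESCAPED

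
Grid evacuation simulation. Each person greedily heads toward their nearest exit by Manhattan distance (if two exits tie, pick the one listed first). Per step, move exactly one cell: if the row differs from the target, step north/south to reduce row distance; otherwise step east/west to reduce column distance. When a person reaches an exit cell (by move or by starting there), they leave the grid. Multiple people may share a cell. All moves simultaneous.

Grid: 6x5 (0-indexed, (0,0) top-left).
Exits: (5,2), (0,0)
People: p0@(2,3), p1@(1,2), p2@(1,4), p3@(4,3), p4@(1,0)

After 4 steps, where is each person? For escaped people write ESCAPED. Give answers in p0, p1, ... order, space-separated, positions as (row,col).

Step 1: p0:(2,3)->(3,3) | p1:(1,2)->(0,2) | p2:(1,4)->(0,4) | p3:(4,3)->(5,3) | p4:(1,0)->(0,0)->EXIT
Step 2: p0:(3,3)->(4,3) | p1:(0,2)->(0,1) | p2:(0,4)->(0,3) | p3:(5,3)->(5,2)->EXIT | p4:escaped
Step 3: p0:(4,3)->(5,3) | p1:(0,1)->(0,0)->EXIT | p2:(0,3)->(0,2) | p3:escaped | p4:escaped
Step 4: p0:(5,3)->(5,2)->EXIT | p1:escaped | p2:(0,2)->(0,1) | p3:escaped | p4:escaped

ESCAPED ESCAPED (0,1) ESCAPED ESCAPED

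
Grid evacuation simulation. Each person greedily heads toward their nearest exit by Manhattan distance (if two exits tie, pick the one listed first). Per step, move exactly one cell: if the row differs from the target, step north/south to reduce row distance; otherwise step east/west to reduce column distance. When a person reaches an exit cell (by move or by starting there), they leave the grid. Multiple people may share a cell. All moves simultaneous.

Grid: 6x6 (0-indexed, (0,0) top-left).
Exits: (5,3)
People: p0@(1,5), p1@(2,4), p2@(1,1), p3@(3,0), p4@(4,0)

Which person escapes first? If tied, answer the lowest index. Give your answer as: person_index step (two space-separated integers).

Step 1: p0:(1,5)->(2,5) | p1:(2,4)->(3,4) | p2:(1,1)->(2,1) | p3:(3,0)->(4,0) | p4:(4,0)->(5,0)
Step 2: p0:(2,5)->(3,5) | p1:(3,4)->(4,4) | p2:(2,1)->(3,1) | p3:(4,0)->(5,0) | p4:(5,0)->(5,1)
Step 3: p0:(3,5)->(4,5) | p1:(4,4)->(5,4) | p2:(3,1)->(4,1) | p3:(5,0)->(5,1) | p4:(5,1)->(5,2)
Step 4: p0:(4,5)->(5,5) | p1:(5,4)->(5,3)->EXIT | p2:(4,1)->(5,1) | p3:(5,1)->(5,2) | p4:(5,2)->(5,3)->EXIT
Step 5: p0:(5,5)->(5,4) | p1:escaped | p2:(5,1)->(5,2) | p3:(5,2)->(5,3)->EXIT | p4:escaped
Step 6: p0:(5,4)->(5,3)->EXIT | p1:escaped | p2:(5,2)->(5,3)->EXIT | p3:escaped | p4:escaped
Exit steps: [6, 4, 6, 5, 4]
First to escape: p1 at step 4

Answer: 1 4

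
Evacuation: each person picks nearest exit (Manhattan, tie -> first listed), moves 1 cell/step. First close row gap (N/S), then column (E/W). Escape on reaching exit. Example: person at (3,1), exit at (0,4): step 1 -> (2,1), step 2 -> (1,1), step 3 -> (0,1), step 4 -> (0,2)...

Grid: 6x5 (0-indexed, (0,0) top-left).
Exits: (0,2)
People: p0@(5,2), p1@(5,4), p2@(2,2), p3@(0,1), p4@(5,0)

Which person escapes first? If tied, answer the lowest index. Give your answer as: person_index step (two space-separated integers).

Answer: 3 1

Derivation:
Step 1: p0:(5,2)->(4,2) | p1:(5,4)->(4,4) | p2:(2,2)->(1,2) | p3:(0,1)->(0,2)->EXIT | p4:(5,0)->(4,0)
Step 2: p0:(4,2)->(3,2) | p1:(4,4)->(3,4) | p2:(1,2)->(0,2)->EXIT | p3:escaped | p4:(4,0)->(3,0)
Step 3: p0:(3,2)->(2,2) | p1:(3,4)->(2,4) | p2:escaped | p3:escaped | p4:(3,0)->(2,0)
Step 4: p0:(2,2)->(1,2) | p1:(2,4)->(1,4) | p2:escaped | p3:escaped | p4:(2,0)->(1,0)
Step 5: p0:(1,2)->(0,2)->EXIT | p1:(1,4)->(0,4) | p2:escaped | p3:escaped | p4:(1,0)->(0,0)
Step 6: p0:escaped | p1:(0,4)->(0,3) | p2:escaped | p3:escaped | p4:(0,0)->(0,1)
Step 7: p0:escaped | p1:(0,3)->(0,2)->EXIT | p2:escaped | p3:escaped | p4:(0,1)->(0,2)->EXIT
Exit steps: [5, 7, 2, 1, 7]
First to escape: p3 at step 1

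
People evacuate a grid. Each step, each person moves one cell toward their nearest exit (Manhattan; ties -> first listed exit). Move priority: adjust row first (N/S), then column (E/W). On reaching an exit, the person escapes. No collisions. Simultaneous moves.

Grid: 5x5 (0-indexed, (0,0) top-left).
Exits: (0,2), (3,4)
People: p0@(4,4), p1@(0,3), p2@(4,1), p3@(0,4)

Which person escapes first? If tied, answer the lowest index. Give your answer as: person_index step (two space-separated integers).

Step 1: p0:(4,4)->(3,4)->EXIT | p1:(0,3)->(0,2)->EXIT | p2:(4,1)->(3,1) | p3:(0,4)->(0,3)
Step 2: p0:escaped | p1:escaped | p2:(3,1)->(3,2) | p3:(0,3)->(0,2)->EXIT
Step 3: p0:escaped | p1:escaped | p2:(3,2)->(3,3) | p3:escaped
Step 4: p0:escaped | p1:escaped | p2:(3,3)->(3,4)->EXIT | p3:escaped
Exit steps: [1, 1, 4, 2]
First to escape: p0 at step 1

Answer: 0 1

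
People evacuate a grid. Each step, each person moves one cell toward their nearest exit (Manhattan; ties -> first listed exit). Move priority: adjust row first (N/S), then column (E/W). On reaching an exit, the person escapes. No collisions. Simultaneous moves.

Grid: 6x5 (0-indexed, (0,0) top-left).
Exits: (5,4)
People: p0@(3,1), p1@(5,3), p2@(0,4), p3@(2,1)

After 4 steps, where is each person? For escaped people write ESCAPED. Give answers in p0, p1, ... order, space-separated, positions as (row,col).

Step 1: p0:(3,1)->(4,1) | p1:(5,3)->(5,4)->EXIT | p2:(0,4)->(1,4) | p3:(2,1)->(3,1)
Step 2: p0:(4,1)->(5,1) | p1:escaped | p2:(1,4)->(2,4) | p3:(3,1)->(4,1)
Step 3: p0:(5,1)->(5,2) | p1:escaped | p2:(2,4)->(3,4) | p3:(4,1)->(5,1)
Step 4: p0:(5,2)->(5,3) | p1:escaped | p2:(3,4)->(4,4) | p3:(5,1)->(5,2)

(5,3) ESCAPED (4,4) (5,2)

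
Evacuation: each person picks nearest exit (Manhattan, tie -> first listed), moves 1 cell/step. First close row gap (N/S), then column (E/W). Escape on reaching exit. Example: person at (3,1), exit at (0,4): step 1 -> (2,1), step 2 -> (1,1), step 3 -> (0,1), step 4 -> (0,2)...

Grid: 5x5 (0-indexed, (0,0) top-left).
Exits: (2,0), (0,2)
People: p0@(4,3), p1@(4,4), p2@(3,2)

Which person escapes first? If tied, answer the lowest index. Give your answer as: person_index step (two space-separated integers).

Answer: 2 3

Derivation:
Step 1: p0:(4,3)->(3,3) | p1:(4,4)->(3,4) | p2:(3,2)->(2,2)
Step 2: p0:(3,3)->(2,3) | p1:(3,4)->(2,4) | p2:(2,2)->(2,1)
Step 3: p0:(2,3)->(2,2) | p1:(2,4)->(2,3) | p2:(2,1)->(2,0)->EXIT
Step 4: p0:(2,2)->(2,1) | p1:(2,3)->(2,2) | p2:escaped
Step 5: p0:(2,1)->(2,0)->EXIT | p1:(2,2)->(2,1) | p2:escaped
Step 6: p0:escaped | p1:(2,1)->(2,0)->EXIT | p2:escaped
Exit steps: [5, 6, 3]
First to escape: p2 at step 3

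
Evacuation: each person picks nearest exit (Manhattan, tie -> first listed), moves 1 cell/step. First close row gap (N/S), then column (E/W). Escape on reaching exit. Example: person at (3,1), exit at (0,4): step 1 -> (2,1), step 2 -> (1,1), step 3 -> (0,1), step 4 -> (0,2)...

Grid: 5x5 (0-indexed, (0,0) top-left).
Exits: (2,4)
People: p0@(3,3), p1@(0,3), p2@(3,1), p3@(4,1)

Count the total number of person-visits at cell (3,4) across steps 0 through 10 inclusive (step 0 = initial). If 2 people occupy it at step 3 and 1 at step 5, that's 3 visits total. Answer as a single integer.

Step 0: p0@(3,3) p1@(0,3) p2@(3,1) p3@(4,1) -> at (3,4): 0 [-], cum=0
Step 1: p0@(2,3) p1@(1,3) p2@(2,1) p3@(3,1) -> at (3,4): 0 [-], cum=0
Step 2: p0@ESC p1@(2,3) p2@(2,2) p3@(2,1) -> at (3,4): 0 [-], cum=0
Step 3: p0@ESC p1@ESC p2@(2,3) p3@(2,2) -> at (3,4): 0 [-], cum=0
Step 4: p0@ESC p1@ESC p2@ESC p3@(2,3) -> at (3,4): 0 [-], cum=0
Step 5: p0@ESC p1@ESC p2@ESC p3@ESC -> at (3,4): 0 [-], cum=0
Total visits = 0

Answer: 0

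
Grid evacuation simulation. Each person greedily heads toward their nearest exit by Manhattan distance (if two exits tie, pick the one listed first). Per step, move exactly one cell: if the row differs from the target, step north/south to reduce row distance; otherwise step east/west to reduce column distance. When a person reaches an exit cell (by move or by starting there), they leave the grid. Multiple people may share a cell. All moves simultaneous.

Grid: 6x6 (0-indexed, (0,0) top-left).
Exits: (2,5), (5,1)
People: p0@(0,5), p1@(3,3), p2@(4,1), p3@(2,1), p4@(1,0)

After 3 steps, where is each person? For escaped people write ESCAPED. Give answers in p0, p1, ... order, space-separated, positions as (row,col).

Step 1: p0:(0,5)->(1,5) | p1:(3,3)->(2,3) | p2:(4,1)->(5,1)->EXIT | p3:(2,1)->(3,1) | p4:(1,0)->(2,0)
Step 2: p0:(1,5)->(2,5)->EXIT | p1:(2,3)->(2,4) | p2:escaped | p3:(3,1)->(4,1) | p4:(2,0)->(3,0)
Step 3: p0:escaped | p1:(2,4)->(2,5)->EXIT | p2:escaped | p3:(4,1)->(5,1)->EXIT | p4:(3,0)->(4,0)

ESCAPED ESCAPED ESCAPED ESCAPED (4,0)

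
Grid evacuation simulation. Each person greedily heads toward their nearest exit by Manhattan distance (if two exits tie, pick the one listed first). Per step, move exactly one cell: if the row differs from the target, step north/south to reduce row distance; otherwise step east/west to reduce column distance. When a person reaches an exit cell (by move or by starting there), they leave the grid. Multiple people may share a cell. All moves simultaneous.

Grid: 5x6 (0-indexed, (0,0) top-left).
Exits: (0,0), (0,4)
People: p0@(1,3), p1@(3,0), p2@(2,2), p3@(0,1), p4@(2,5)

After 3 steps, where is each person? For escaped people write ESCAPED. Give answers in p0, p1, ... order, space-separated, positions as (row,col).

Step 1: p0:(1,3)->(0,3) | p1:(3,0)->(2,0) | p2:(2,2)->(1,2) | p3:(0,1)->(0,0)->EXIT | p4:(2,5)->(1,5)
Step 2: p0:(0,3)->(0,4)->EXIT | p1:(2,0)->(1,0) | p2:(1,2)->(0,2) | p3:escaped | p4:(1,5)->(0,5)
Step 3: p0:escaped | p1:(1,0)->(0,0)->EXIT | p2:(0,2)->(0,1) | p3:escaped | p4:(0,5)->(0,4)->EXIT

ESCAPED ESCAPED (0,1) ESCAPED ESCAPED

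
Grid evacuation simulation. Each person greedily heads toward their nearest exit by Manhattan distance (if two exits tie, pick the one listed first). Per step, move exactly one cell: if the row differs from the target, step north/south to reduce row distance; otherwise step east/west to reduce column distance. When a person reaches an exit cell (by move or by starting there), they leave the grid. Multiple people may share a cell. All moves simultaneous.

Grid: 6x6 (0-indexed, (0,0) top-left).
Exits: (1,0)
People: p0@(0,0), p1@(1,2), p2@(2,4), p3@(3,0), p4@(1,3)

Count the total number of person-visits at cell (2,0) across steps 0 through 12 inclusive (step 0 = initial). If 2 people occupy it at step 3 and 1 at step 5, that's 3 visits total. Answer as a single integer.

Step 0: p0@(0,0) p1@(1,2) p2@(2,4) p3@(3,0) p4@(1,3) -> at (2,0): 0 [-], cum=0
Step 1: p0@ESC p1@(1,1) p2@(1,4) p3@(2,0) p4@(1,2) -> at (2,0): 1 [p3], cum=1
Step 2: p0@ESC p1@ESC p2@(1,3) p3@ESC p4@(1,1) -> at (2,0): 0 [-], cum=1
Step 3: p0@ESC p1@ESC p2@(1,2) p3@ESC p4@ESC -> at (2,0): 0 [-], cum=1
Step 4: p0@ESC p1@ESC p2@(1,1) p3@ESC p4@ESC -> at (2,0): 0 [-], cum=1
Step 5: p0@ESC p1@ESC p2@ESC p3@ESC p4@ESC -> at (2,0): 0 [-], cum=1
Total visits = 1

Answer: 1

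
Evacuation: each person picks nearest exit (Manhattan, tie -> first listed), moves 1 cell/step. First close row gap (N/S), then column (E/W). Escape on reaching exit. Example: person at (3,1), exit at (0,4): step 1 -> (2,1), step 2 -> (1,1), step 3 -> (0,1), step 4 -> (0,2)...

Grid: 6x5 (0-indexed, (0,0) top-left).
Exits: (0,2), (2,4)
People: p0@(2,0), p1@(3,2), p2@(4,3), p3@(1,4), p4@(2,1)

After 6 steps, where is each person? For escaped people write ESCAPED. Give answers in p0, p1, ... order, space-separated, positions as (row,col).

Step 1: p0:(2,0)->(1,0) | p1:(3,2)->(2,2) | p2:(4,3)->(3,3) | p3:(1,4)->(2,4)->EXIT | p4:(2,1)->(1,1)
Step 2: p0:(1,0)->(0,0) | p1:(2,2)->(1,2) | p2:(3,3)->(2,3) | p3:escaped | p4:(1,1)->(0,1)
Step 3: p0:(0,0)->(0,1) | p1:(1,2)->(0,2)->EXIT | p2:(2,3)->(2,4)->EXIT | p3:escaped | p4:(0,1)->(0,2)->EXIT
Step 4: p0:(0,1)->(0,2)->EXIT | p1:escaped | p2:escaped | p3:escaped | p4:escaped

ESCAPED ESCAPED ESCAPED ESCAPED ESCAPED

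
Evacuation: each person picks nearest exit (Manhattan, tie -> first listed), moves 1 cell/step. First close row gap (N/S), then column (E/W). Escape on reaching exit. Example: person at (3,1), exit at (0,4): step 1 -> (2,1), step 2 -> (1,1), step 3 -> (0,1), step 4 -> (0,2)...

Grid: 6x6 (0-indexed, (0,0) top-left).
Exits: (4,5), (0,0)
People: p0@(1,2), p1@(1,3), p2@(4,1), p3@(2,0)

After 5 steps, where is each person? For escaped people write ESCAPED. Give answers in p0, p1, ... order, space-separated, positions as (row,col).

Step 1: p0:(1,2)->(0,2) | p1:(1,3)->(0,3) | p2:(4,1)->(4,2) | p3:(2,0)->(1,0)
Step 2: p0:(0,2)->(0,1) | p1:(0,3)->(0,2) | p2:(4,2)->(4,3) | p3:(1,0)->(0,0)->EXIT
Step 3: p0:(0,1)->(0,0)->EXIT | p1:(0,2)->(0,1) | p2:(4,3)->(4,4) | p3:escaped
Step 4: p0:escaped | p1:(0,1)->(0,0)->EXIT | p2:(4,4)->(4,5)->EXIT | p3:escaped

ESCAPED ESCAPED ESCAPED ESCAPED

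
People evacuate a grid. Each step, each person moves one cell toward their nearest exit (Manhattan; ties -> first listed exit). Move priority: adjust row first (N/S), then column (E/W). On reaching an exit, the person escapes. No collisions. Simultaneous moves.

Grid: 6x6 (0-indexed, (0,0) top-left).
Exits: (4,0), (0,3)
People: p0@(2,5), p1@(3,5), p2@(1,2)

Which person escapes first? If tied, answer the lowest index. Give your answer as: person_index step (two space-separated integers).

Step 1: p0:(2,5)->(1,5) | p1:(3,5)->(2,5) | p2:(1,2)->(0,2)
Step 2: p0:(1,5)->(0,5) | p1:(2,5)->(1,5) | p2:(0,2)->(0,3)->EXIT
Step 3: p0:(0,5)->(0,4) | p1:(1,5)->(0,5) | p2:escaped
Step 4: p0:(0,4)->(0,3)->EXIT | p1:(0,5)->(0,4) | p2:escaped
Step 5: p0:escaped | p1:(0,4)->(0,3)->EXIT | p2:escaped
Exit steps: [4, 5, 2]
First to escape: p2 at step 2

Answer: 2 2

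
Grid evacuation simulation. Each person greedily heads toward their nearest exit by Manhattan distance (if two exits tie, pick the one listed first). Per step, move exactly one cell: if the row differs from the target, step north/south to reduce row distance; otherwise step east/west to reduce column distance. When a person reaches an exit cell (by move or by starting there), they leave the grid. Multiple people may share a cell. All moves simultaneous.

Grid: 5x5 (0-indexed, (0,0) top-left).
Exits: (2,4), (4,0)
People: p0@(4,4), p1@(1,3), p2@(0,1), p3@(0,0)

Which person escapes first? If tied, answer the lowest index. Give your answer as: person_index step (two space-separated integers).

Answer: 0 2

Derivation:
Step 1: p0:(4,4)->(3,4) | p1:(1,3)->(2,3) | p2:(0,1)->(1,1) | p3:(0,0)->(1,0)
Step 2: p0:(3,4)->(2,4)->EXIT | p1:(2,3)->(2,4)->EXIT | p2:(1,1)->(2,1) | p3:(1,0)->(2,0)
Step 3: p0:escaped | p1:escaped | p2:(2,1)->(2,2) | p3:(2,0)->(3,0)
Step 4: p0:escaped | p1:escaped | p2:(2,2)->(2,3) | p3:(3,0)->(4,0)->EXIT
Step 5: p0:escaped | p1:escaped | p2:(2,3)->(2,4)->EXIT | p3:escaped
Exit steps: [2, 2, 5, 4]
First to escape: p0 at step 2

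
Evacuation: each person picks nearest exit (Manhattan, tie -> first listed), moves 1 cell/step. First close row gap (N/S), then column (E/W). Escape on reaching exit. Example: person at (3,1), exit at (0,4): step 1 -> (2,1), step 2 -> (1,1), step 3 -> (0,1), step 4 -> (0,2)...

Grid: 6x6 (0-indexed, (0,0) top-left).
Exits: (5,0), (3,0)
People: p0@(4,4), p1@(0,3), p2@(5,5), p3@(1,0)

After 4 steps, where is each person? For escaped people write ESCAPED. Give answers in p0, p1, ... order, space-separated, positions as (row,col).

Step 1: p0:(4,4)->(5,4) | p1:(0,3)->(1,3) | p2:(5,5)->(5,4) | p3:(1,0)->(2,0)
Step 2: p0:(5,4)->(5,3) | p1:(1,3)->(2,3) | p2:(5,4)->(5,3) | p3:(2,0)->(3,0)->EXIT
Step 3: p0:(5,3)->(5,2) | p1:(2,3)->(3,3) | p2:(5,3)->(5,2) | p3:escaped
Step 4: p0:(5,2)->(5,1) | p1:(3,3)->(3,2) | p2:(5,2)->(5,1) | p3:escaped

(5,1) (3,2) (5,1) ESCAPED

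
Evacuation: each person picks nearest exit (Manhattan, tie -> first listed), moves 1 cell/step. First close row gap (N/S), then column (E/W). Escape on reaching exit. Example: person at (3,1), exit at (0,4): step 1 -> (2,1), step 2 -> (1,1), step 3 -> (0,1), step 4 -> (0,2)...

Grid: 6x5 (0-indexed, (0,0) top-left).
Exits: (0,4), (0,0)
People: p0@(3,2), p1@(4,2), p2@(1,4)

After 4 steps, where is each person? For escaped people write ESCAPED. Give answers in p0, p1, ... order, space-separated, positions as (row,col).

Step 1: p0:(3,2)->(2,2) | p1:(4,2)->(3,2) | p2:(1,4)->(0,4)->EXIT
Step 2: p0:(2,2)->(1,2) | p1:(3,2)->(2,2) | p2:escaped
Step 3: p0:(1,2)->(0,2) | p1:(2,2)->(1,2) | p2:escaped
Step 4: p0:(0,2)->(0,3) | p1:(1,2)->(0,2) | p2:escaped

(0,3) (0,2) ESCAPED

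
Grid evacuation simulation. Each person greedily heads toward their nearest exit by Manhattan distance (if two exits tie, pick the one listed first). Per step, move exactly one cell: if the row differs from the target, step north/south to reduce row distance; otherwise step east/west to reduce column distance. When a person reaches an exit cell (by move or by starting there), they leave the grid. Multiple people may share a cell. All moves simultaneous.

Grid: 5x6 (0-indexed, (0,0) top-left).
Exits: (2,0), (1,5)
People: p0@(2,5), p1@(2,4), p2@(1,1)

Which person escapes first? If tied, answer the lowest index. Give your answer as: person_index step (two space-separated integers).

Step 1: p0:(2,5)->(1,5)->EXIT | p1:(2,4)->(1,4) | p2:(1,1)->(2,1)
Step 2: p0:escaped | p1:(1,4)->(1,5)->EXIT | p2:(2,1)->(2,0)->EXIT
Exit steps: [1, 2, 2]
First to escape: p0 at step 1

Answer: 0 1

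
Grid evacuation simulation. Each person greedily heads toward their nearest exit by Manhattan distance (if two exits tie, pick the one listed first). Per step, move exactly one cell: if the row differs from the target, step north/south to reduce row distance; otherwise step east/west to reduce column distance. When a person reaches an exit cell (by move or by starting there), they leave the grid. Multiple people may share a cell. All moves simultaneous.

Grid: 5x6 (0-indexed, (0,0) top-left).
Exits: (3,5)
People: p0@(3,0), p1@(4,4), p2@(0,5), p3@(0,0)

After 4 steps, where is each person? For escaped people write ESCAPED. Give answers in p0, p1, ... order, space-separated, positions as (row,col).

Step 1: p0:(3,0)->(3,1) | p1:(4,4)->(3,4) | p2:(0,5)->(1,5) | p3:(0,0)->(1,0)
Step 2: p0:(3,1)->(3,2) | p1:(3,4)->(3,5)->EXIT | p2:(1,5)->(2,5) | p3:(1,0)->(2,0)
Step 3: p0:(3,2)->(3,3) | p1:escaped | p2:(2,5)->(3,5)->EXIT | p3:(2,0)->(3,0)
Step 4: p0:(3,3)->(3,4) | p1:escaped | p2:escaped | p3:(3,0)->(3,1)

(3,4) ESCAPED ESCAPED (3,1)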